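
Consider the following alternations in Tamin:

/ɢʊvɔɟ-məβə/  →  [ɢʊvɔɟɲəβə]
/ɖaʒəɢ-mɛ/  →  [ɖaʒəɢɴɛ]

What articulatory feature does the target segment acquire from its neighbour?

The segment that alternates is /m/, which surfaces as [ɲ] when adjacent to /ɟ/.
/m/ is bilabial while /ɟ/ is palatal; the output [ɲ] is palatal, matching the trigger — so the feature that spreads is place.
Checking the remaining alternation: /m/ → [ɴ] after /ɢ/ (bilabial → uvular, matching uvular) — only place changes, and always toward the preceding segment.

place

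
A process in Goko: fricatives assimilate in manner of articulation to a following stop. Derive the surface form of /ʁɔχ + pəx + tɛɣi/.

/χ/ is a voiceless uvular fricative. The following trigger /p/ is a stop, so /χ/ must become a stop as well.
A voiceless uvular stop is [q], so the surface segment is [q].
The same rule applies at the second boundary: /x/ → [k] next to /t/.

[ʁɔqpəktɛɣi]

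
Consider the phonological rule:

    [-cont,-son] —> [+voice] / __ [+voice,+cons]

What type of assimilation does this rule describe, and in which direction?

The structural change is [+voice], and the conditioning segment [+voice,+cons] (a voiced consonant) is itself voiced, so the target comes to share the voicing of its neighbour — voicing assimilation.
Since the environment is written after the underscore, the trigger follows the target; the direction is regressive.

regressive voicing assimilation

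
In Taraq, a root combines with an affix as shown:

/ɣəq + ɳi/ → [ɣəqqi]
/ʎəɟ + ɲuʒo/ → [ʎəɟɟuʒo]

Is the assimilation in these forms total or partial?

total assimilation

Underlying /ɳ/ is realised as [q] next to /q/; /q/ itself does not change.
The output [q] is identical to the trigger /q/ — every feature (place, manner, voicing) has been copied — so this is total assimilation.
The other form behaves the same way: /ɲ/ → [ɟ] after /ɟ/ — in each case the output is a copy of the preceding consonant.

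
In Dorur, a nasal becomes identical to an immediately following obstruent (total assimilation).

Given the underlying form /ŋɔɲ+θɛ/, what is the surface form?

/ɲ/ is the segment targeted by the rule; it sits immediately before /θ/, so it assimilates completely and surfaces as [θ].

[ŋɔθθɛ]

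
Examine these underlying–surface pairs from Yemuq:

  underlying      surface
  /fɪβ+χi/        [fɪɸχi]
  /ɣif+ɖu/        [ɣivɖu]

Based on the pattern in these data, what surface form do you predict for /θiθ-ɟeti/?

[θiðɟeti]

The data show regressive voicing assimilation: /β/ → [ɸ] before /χ/; /f/ → [v] before /ɖ/. In each pair only voicing changes, matching the following consonant, while place and manner stay constant.
/θ/ is a voiceless dental fricative. The following trigger /ɟ/ is voiced, so /θ/ must become voiced as well.
A voiced dental fricative is [ð], so the surface segment is [ð].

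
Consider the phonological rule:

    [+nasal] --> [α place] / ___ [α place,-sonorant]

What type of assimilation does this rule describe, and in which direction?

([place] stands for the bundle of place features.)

The rule copies the place features (abbreviated [place]) from the environment onto the target, so the assimilating feature is place.
The conditioning segment sits to the right of the focus bar, meaning the trigger follows the segment that changes — regressive assimilation.

regressive place assimilation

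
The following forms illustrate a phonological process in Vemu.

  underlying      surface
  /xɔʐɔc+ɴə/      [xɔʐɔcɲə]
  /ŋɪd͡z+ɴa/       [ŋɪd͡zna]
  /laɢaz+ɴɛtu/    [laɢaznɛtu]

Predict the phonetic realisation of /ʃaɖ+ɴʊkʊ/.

[ʃaɖɳʊkʊ]

The data show progressive place assimilation: /ɴ/ → [ɲ] after /c/; /ɴ/ → [n] after /d͡z/; /ɴ/ → [n] after /z/. In each pair only place changes, matching the preceding consonant, while manner and voice stay constant.
/ɴ/ is a voiced uvular nasal. The preceding trigger /ɖ/ is retroflex, so /ɴ/ must become retroflex as well.
Changing only its place to retroflex gives [ɳ] — the voiced retroflex nasal.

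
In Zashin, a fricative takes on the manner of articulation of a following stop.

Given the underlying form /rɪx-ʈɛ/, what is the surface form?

/x/ is a voiceless velar fricative. The following trigger /ʈ/ is a stop, so /x/ must become a stop as well.
A voiceless velar stop is [k], so the surface segment is [k].

[rɪkʈɛ]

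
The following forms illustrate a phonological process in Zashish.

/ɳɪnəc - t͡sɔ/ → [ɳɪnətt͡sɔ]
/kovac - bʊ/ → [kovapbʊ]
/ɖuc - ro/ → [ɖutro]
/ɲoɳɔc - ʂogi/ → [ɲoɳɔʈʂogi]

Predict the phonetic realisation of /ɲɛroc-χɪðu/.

[ɲɛroqχɪðu]

The data show regressive place assimilation: /c/ → [t] before /t͡s/; /c/ → [p] before /b/; /c/ → [t] before /r/; /c/ → [ʈ] before /ʂ/. In each pair only place changes, matching the following consonant, while manner and voice stay constant.
The rule targets /c/ (voiceless palatal stop), which sits before the trigger /χ/ (uvular).
A voiceless uvular stop is [q], so the surface segment is [q].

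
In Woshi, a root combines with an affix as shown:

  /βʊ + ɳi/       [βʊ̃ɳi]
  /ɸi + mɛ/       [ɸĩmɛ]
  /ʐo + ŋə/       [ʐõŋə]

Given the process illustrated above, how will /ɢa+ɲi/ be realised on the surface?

[ɢãɲi]

The data show regressive nasality assimilation (vowel nasalisation): /ʊ/ → [ʊ̃] before /ɳ/; /i/ → [ĩ] before /m/; /o/ → [õ] before /ŋ/ — a vowel is nasalised by an immediately following nasal consonant.
/a/ sits next to the nasal /ɲ/ and is therefore nasalised to [ã].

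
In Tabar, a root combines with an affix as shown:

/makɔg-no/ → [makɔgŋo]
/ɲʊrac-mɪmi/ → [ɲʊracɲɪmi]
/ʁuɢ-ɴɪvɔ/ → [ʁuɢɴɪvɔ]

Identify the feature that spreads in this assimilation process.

Comparing underlying and surface forms, /n/ → [ŋ] is the alternation; the neighbouring /g/ is constant.
/n/ is alveolar while /g/ is velar; the output [ŋ] is velar, matching the trigger — so the feature that spreads is place.
The other alternating form patterns the same way: /m/ → [ɲ] after /c/ (bilabial → palatal, matching palatal) — only place changes, and always toward the preceding segment.
No alternation appears in [ʁuɢɴɪvɔ]: there the adjacent consonants already agree in place (/ɴ/ and /ɢ/ are both uvular), so this form is consistent with the same rule.

place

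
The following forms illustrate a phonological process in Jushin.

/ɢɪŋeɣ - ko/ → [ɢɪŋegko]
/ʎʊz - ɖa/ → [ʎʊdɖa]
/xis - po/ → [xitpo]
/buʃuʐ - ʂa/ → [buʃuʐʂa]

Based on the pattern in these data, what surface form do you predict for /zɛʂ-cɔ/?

The data show regressive manner assimilation: /ɣ/ → [g] before /k/; /z/ → [d] before /ɖ/; /s/ → [t] before /p/. In each pair only manner changes, matching the following consonant, while place and voice stay constant.
No alternation appears in [buʃuʐʂa]: there the adjacent consonants already agree in manner (/ʐ/ and /ʂ/ are both fricatives), so this form is consistent with the same rule.
The rule targets /ʂ/ (voiceless retroflex fricative), which sits before the trigger /c/ (stop).
The voiceless retroflex stop is [ʈ], so /ʂ/ → [ʈ].

[zɛʈcɔ]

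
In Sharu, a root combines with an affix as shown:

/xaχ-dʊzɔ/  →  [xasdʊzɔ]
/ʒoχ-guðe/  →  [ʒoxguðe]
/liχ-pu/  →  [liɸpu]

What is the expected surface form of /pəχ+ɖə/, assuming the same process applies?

The data show regressive place assimilation: /χ/ → [s] before /d/; /χ/ → [x] before /g/; /χ/ → [ɸ] before /p/. In each pair only place changes, matching the following consonant, while manner and voice stay constant.
The rule targets /χ/ (voiceless uvular fricative), which sits before the trigger /ɖ/ (retroflex).
A voiceless retroflex fricative is [ʂ], so the surface segment is [ʂ].

[pəʂɖə]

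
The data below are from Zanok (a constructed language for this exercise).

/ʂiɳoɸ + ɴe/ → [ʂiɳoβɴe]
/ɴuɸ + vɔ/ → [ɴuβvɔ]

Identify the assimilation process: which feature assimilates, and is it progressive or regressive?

Comparing underlying and surface forms, /ɸ/ → [β] is the alternation; the neighbouring /ɴ/ is constant.
The change voiceless → voiced matches the voicing of the following /ɴ/, identifying this as voicing assimilation.
Place and manner are unchanged, so the assimilation is partial, not total.
The other alternating form patterns the same way: /ɸ/ → [β] before /v/ (voiceless → voiced, matching voiced) — only voicing changes, and always toward the following segment.
The trigger is the following segment, so the direction is regressive (anticipatory).

regressive voicing assimilation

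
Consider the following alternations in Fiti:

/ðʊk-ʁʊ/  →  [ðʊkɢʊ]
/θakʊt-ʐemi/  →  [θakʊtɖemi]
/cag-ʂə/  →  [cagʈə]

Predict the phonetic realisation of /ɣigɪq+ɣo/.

[ɣigɪqgo]

The data show progressive manner assimilation: /ʁ/ → [ɢ] after /k/; /ʐ/ → [ɖ] after /t/; /ʂ/ → [ʈ] after /g/. In each pair only manner changes, matching the preceding consonant, while place and voice stay constant.
The rule targets /ɣ/ (voiced velar fricative), which sits after the trigger /q/ (stop).
Changing only its manner to stop gives [g] — the voiced velar stop.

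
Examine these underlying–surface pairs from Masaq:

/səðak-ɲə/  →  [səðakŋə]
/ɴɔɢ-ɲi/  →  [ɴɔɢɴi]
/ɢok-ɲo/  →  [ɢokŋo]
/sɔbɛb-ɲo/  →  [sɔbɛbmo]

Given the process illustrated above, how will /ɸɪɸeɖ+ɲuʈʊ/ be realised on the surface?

[ɸɪɸeɖɳuʈʊ]

The data show progressive place assimilation: /ɲ/ → [ŋ] after /k/; /ɲ/ → [ɴ] after /ɢ/; /ɲ/ → [m] after /b/. In each pair only place changes, matching the preceding consonant, while manner and voice stay constant.
The rule targets /ɲ/ (voiced palatal nasal), which sits after the trigger /ɖ/ (retroflex).
Changing only its place to retroflex gives [ɳ] — the voiced retroflex nasal.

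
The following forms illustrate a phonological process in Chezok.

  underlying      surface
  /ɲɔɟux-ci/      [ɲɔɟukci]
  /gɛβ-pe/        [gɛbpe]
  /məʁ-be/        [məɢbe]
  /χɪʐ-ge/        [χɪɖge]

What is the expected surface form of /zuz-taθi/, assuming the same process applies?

[zudtaθi]

The data show regressive manner assimilation: /x/ → [k] before /c/; /β/ → [b] before /p/; /ʁ/ → [ɢ] before /b/; /ʐ/ → [ɖ] before /g/. In each pair only manner changes, matching the following consonant, while place and voice stay constant.
/z/ is a voiced alveolar fricative. The following trigger /t/ is a stop, so /z/ must become a stop as well.
The voiced alveolar stop is [d], so /z/ → [d].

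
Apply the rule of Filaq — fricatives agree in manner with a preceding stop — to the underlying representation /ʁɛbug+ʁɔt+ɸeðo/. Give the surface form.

/ʁ/ is a voiced uvular fricative. The preceding trigger /g/ is a stop, so /ʁ/ must become a stop as well.
Changing only its manner to stop gives [ɢ] — the voiced uvular stop.
The same rule applies at the second boundary: /ɸ/ → [p] next to /t/.

[ʁɛbugɢɔtpeðo]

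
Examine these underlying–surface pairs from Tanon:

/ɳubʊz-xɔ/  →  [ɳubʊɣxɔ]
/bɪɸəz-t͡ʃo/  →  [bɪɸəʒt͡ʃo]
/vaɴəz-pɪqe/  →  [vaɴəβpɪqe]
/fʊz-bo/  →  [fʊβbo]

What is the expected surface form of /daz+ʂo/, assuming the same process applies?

[daʐʂo]

The data show regressive place assimilation: /z/ → [ɣ] before /x/; /z/ → [ʒ] before /t͡ʃ/; /z/ → [β] before /p/; /z/ → [β] before /b/. In each pair only place changes, matching the following consonant, while manner and voice stay constant.
/z/ is a voiced alveolar fricative. The following trigger /ʂ/ is retroflex, so /z/ must become retroflex as well.
Changing only its place to retroflex gives [ʐ] — the voiced retroflex fricative.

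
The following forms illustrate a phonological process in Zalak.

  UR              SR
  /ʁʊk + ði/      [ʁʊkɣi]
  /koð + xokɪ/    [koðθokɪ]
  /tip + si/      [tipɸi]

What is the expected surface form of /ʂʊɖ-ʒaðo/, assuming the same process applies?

The data show progressive place assimilation: /ð/ → [ɣ] after /k/; /x/ → [θ] after /ð/; /s/ → [ɸ] after /p/. In each pair only place changes, matching the preceding consonant, while manner and voice stay constant.
/ʒ/ is a voiced postalveolar fricative. The preceding trigger /ɖ/ is retroflex, so /ʒ/ must become retroflex as well.
A voiced retroflex fricative is [ʐ], so the surface segment is [ʐ].

[ʂʊɖʐaðo]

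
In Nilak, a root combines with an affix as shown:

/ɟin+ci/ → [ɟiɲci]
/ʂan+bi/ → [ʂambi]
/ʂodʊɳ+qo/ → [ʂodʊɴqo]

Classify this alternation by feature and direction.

regressive place assimilation

The segment that alternates is /n/, which surfaces as [ɲ] when adjacent to /c/.
The change alveolar → palatal matches the place of the following /c/, identifying this as place assimilation.
Manner and voice are unchanged, so the assimilation is partial, not total.
Checking the remaining alternations: /n/ → [m] before /b/ (alveolar → bilabial, matching bilabial); /ɳ/ → [ɴ] before /q/ (retroflex → uvular, matching uvular) — only place changes, and always toward the following segment.
Since the segment that changes precedes the conditioning segment, the assimilation is regressive.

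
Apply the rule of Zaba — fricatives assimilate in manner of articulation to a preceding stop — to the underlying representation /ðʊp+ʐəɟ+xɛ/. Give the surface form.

[ðʊpɖəɟkɛ]

The rule targets /ʐ/ (voiced retroflex fricative), which sits after the trigger /p/ (stop).
Changing only its manner to stop gives [ɖ] — the voiced retroflex stop.
At the second juncture, /x/ likewise becomes [k] adjacent to /ɟ/.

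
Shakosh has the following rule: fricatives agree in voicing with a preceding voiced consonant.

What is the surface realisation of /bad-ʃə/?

The rule targets /ʃ/ (voiceless postalveolar fricative), which sits after the trigger /d/ (voiced).
A voiced postalveolar fricative is [ʒ], so the surface segment is [ʒ].

[badʒə]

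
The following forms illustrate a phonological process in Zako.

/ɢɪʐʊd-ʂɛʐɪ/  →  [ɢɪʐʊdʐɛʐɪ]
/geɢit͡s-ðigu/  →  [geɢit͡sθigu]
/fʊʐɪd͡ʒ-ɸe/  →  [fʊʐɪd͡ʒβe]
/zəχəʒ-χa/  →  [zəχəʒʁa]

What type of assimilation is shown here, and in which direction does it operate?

progressive voicing assimilation

Underlying /ʂ/ is realised as [ʐ] next to /d/; /d/ itself does not change.
The change voiceless → voiced matches the voicing of the preceding /d/, identifying this as voicing assimilation.
Place and manner are unchanged, so the assimilation is partial, not total.
The same holds elsewhere in the data: /ð/ → [θ] after /t͡s/ (voiced → voiceless, matching voiceless); /ɸ/ → [β] after /d͡ʒ/ (voiceless → voiced, matching voiced); /χ/ → [ʁ] after /ʒ/ (voiceless → voiced, matching voiced) — only voicing changes, and always toward the preceding segment.
Since the segment that changes follows the conditioning segment, the assimilation is progressive.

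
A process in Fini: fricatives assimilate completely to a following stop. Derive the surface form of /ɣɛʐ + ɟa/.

/ʐ/ is the segment targeted by the rule; it sits immediately before /ɟ/, so it assimilates completely and surfaces as [ɟ].

[ɣɛɟɟa]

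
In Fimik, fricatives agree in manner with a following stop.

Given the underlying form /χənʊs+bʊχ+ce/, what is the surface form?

[χənʊtbʊqce]

/s/ is a voiceless alveolar fricative. The following trigger /b/ is a stop, so /s/ must become a stop as well.
A voiceless alveolar stop is [t], so the surface segment is [t].
The same rule applies at the second boundary: /χ/ → [q] next to /c/.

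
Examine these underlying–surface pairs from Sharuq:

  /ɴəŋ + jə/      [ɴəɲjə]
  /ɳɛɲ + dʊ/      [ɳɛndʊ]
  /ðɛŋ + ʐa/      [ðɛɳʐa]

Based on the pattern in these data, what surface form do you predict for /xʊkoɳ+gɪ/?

The data show regressive place assimilation: /ŋ/ → [ɲ] before /j/; /ɲ/ → [n] before /d/; /ŋ/ → [ɳ] before /ʐ/. In each pair only place changes, matching the following consonant, while manner and voice stay constant.
The rule targets /ɳ/ (voiced retroflex nasal), which sits before the trigger /g/ (velar).
Changing only its place to velar gives [ŋ] — the voiced velar nasal.

[xʊkoŋgɪ]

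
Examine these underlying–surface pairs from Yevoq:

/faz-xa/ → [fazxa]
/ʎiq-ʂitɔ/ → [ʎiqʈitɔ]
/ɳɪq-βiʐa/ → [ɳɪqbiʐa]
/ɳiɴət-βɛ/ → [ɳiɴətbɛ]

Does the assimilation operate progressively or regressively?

The segment that alternates is /ʂ/, which surfaces as [ʈ] when adjacent to /q/.
The change fricative → stop matches the manner of the preceding /q/, identifying this as manner assimilation.
The same holds elsewhere in the data: /β/ → [b] after /q/ (fricative → stop, matching a stop); /β/ → [b] after /t/ (fricative → stop, matching a stop) — only manner changes, and always toward the preceding segment.
Nothing changes in [fazxa]: there the adjacent consonants already agree in manner (/x/ and /z/ are both fricatives), so this form is consistent with the same rule.
Since the segment that changes follows the conditioning segment, the assimilation is progressive.

progressive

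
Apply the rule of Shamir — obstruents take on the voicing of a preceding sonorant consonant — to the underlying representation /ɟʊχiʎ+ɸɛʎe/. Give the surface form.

The rule targets /ɸ/ (voiceless bilabial fricative), which sits after the trigger /ʎ/ (voiced).
The voiced bilabial fricative is [β], so /ɸ/ → [β].

[ɟʊχiʎβɛʎe]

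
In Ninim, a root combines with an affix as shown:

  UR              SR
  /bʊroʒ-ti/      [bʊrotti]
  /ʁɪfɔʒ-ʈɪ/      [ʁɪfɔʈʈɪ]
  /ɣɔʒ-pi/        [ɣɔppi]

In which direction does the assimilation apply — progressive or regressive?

regressive

Underlying /ʒ/ is realised as [t] next to /t/; /t/ itself does not change.
The output [t] is identical to the trigger /t/ — every feature (place, manner, voicing) has been copied — so this is total assimilation.
The other forms behave the same way: /ʒ/ → [ʈ] before /ʈ/; /ʒ/ → [p] before /p/ — in each case the output is a copy of the following consonant.
The trigger is the following segment, so the direction is regressive (anticipatory).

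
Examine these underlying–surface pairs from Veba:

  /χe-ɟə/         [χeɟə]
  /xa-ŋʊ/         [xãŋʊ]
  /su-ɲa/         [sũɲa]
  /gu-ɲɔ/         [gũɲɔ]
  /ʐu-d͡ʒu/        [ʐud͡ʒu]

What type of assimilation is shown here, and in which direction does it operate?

The vowel /a/ surfaces as nasalised [ã] next to the following nasal /ŋ/ — it has acquired the [+nasal] feature of its neighbour.
Likewise in the remaining data: /u/ → [ũ] before /ɲ/ — each time a vowel is nasalised next to a following nasal.
No change occurs in [χeɟə], [ʐud͡ʒu] because the vowel at the boundary is adjacent to an oral consonant, not a nasal (/e/ next to /ɟ/; /u/ next to /d͡ʒ/).
Because the conditioning nasal is to the right of the vowel that changes, the process is regressive (anticipatory).

regressive nasality assimilation (vowel nasalisation)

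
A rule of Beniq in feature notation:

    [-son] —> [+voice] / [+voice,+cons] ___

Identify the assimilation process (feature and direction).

progressive voicing assimilation

The target ([-son], obstruents) acquires [+voice] next to a voiced consonant ([+voice,+cons]) — it takes on the voicing of its neighbour, so the feature that spreads is voicing.
The conditioning segment sits to the left of the focus bar, meaning the trigger precedes the segment that changes — progressive assimilation.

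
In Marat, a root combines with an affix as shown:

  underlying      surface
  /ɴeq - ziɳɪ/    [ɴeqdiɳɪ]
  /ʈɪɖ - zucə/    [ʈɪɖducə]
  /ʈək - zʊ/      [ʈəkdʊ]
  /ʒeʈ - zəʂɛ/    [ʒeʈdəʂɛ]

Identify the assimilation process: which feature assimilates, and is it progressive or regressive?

progressive manner assimilation

Underlying /z/ is realised as [d] next to /q/; /q/ itself does not change.
The change fricative → stop matches the manner of the preceding /q/, identifying this as manner assimilation.
Place and voice are unchanged, so the assimilation is partial, not total.
Checking the remaining alternations: /z/ → [d] after /ɖ/ (fricative → stop, matching a stop); /z/ → [d] after /k/ (fricative → stop, matching a stop); /z/ → [d] after /ʈ/ (fricative → stop, matching a stop) — only manner changes, and always toward the preceding segment.
Since the segment that changes follows the conditioning segment, the assimilation is progressive.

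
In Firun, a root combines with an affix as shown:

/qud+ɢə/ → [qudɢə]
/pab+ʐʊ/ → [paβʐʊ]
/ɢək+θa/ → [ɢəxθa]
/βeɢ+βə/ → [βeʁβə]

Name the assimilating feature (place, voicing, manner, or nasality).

manner

Underlying /b/ is realised as [β] next to /ʐ/; /ʐ/ itself does not change.
The change stop → fricative matches the manner of the following /ʐ/, identifying this as manner assimilation.
Checking the remaining alternations: /k/ → [x] before /θ/ (stop → fricative, matching a fricative); /ɢ/ → [ʁ] before /β/ (stop → fricative, matching a fricative) — only manner changes, and always toward the following segment.
Nothing changes in [qudɢə]: there the adjacent consonants already agree in manner (/d/ and /ɢ/ are both stops), so this form is consistent with the same rule.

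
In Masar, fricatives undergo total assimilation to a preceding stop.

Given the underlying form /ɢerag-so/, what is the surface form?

[ɢeraggo]

/s/ is the segment targeted by the rule; it sits immediately after /g/, so it assimilates completely and surfaces as [g].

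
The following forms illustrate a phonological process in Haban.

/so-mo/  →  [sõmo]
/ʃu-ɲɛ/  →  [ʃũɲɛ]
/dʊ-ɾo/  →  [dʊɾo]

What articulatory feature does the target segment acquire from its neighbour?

nasality

The vowel /o/ surfaces as nasalised [õ] next to the following nasal /m/ — it has acquired the [+nasal] feature of its neighbour.
The other form shows the same pattern: /u/ → [ũ] before /ɲ/ — each time a vowel is nasalised next to a following nasal.
No change occurs in [dʊɾo] because the vowel at the boundary is adjacent to an oral consonant, not a nasal (/ʊ/ next to /ɾ/).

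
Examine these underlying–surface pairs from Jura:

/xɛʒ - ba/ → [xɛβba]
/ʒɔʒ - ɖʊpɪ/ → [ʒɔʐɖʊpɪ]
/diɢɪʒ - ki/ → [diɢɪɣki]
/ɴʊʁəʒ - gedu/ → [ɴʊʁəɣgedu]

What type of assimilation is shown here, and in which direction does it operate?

Underlying /ʒ/ is realised as [β] next to /b/; /b/ itself does not change.
/ʒ/ is postalveolar while /b/ is bilabial; the output [β] is bilabial, matching the trigger — so the feature that spreads is place.
Manner and voice are unchanged, so the assimilation is partial, not total.
The same holds elsewhere in the data: /ʒ/ → [ʐ] before /ɖ/ (postalveolar → retroflex, matching retroflex); /ʒ/ → [ɣ] before /k/ (postalveolar → velar, matching velar); /ʒ/ → [ɣ] before /g/ (postalveolar → velar, matching velar) — only place changes, and always toward the following segment.
Since the segment that changes precedes the conditioning segment, the assimilation is regressive.

regressive place assimilation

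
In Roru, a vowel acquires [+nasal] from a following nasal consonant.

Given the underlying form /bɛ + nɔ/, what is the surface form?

[bɛ̃nɔ]

The vowel /ɛ/ is adjacent to the following nasal /n/, so it acquires [+nasal] and surfaces as [ɛ̃].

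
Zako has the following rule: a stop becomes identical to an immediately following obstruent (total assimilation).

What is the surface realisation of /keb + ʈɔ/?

[keʈʈɔ]

/b/ is the segment targeted by the rule; it sits immediately before /ʈ/, so it assimilates completely and surfaces as [ʈ].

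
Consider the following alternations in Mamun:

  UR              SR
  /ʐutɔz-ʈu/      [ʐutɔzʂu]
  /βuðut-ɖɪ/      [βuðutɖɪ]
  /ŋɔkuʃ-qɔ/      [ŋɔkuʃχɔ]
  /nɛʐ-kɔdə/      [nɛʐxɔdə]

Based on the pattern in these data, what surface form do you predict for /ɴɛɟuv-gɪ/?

[ɴɛɟuvɣɪ]

The data show progressive manner assimilation: /ʈ/ → [ʂ] after /z/; /q/ → [χ] after /ʃ/; /k/ → [x] after /ʐ/. In each pair only manner changes, matching the preceding consonant, while place and voice stay constant.
Nothing changes in [βuðutɖɪ]: there the adjacent consonants already agree in manner (/ɖ/ and /t/ are both stops), so this form is consistent with the same rule.
/g/ is a voiced velar stop. The preceding trigger /v/ is a fricative, so /g/ must become a fricative as well.
The voiced velar fricative is [ɣ], so /g/ → [ɣ].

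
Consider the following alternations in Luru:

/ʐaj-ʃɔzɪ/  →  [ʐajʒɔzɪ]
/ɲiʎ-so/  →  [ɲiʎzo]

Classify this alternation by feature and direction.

Comparing underlying and surface forms, /ʃ/ → [ʒ] is the alternation; the neighbouring /j/ is constant.
/ʃ/ is voiceless while /j/ is voiced; the output [ʒ] is voiced, matching the trigger — so the feature that spreads is voicing.
Place and manner are unchanged, so the assimilation is partial, not total.
Checking the remaining alternation: /s/ → [z] after /ʎ/ (voiceless → voiced, matching voiced) — only voicing changes, and always toward the preceding segment.
The trigger is the preceding segment, so the direction is progressive (perseverative).

progressive voicing assimilation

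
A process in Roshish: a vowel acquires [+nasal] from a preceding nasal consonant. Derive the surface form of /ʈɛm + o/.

[ʈɛmõ]

/o/ sits next to the nasal /m/ and is therefore nasalised to [õ].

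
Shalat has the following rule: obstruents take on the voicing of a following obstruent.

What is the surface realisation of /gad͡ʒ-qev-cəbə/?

[gat͡ʃqefcəbə]

The rule targets /d͡ʒ/ (voiced postalveolar affricate), which sits before the trigger /q/ (voiceless).
A voiceless postalveolar affricate is [t͡ʃ], so the surface segment is [t͡ʃ].
The same rule applies at the second boundary: /v/ → [f] next to /c/.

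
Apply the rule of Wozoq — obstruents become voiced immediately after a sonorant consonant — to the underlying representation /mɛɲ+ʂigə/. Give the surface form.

[mɛɲʐigə]

The rule targets /ʂ/ (voiceless retroflex fricative), which sits after the trigger /ɲ/ (voiced).
Changing only its voicing to voiced gives [ʐ] — the voiced retroflex fricative.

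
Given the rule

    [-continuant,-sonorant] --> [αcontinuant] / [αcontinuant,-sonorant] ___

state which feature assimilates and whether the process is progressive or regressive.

The rule copies [continuant] (continuancy) from the environment onto the target stops; since [±continuant] encodes the stop/fricative manner contrast, the assimilating dimension is manner.
Since the environment is written before the underscore, the trigger precedes the target; the direction is progressive.

progressive manner assimilation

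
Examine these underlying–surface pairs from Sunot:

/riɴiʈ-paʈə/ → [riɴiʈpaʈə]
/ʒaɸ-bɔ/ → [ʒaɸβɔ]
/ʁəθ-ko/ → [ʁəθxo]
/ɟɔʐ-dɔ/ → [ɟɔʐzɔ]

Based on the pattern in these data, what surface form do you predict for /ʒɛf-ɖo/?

The data show progressive manner assimilation: /b/ → [β] after /ɸ/; /k/ → [x] after /θ/; /d/ → [z] after /ʐ/. In each pair only manner changes, matching the preceding consonant, while place and voice stay constant.
No alternation appears in [riɴiʈpaʈə]: there the adjacent consonants already agree in manner (/p/ and /ʈ/ are both stops), so this form is consistent with the same rule.
/ɖ/ is a voiced retroflex stop. The preceding trigger /f/ is a fricative, so /ɖ/ must become a fricative as well.
A voiced retroflex fricative is [ʐ], so the surface segment is [ʐ].

[ʒɛfʐo]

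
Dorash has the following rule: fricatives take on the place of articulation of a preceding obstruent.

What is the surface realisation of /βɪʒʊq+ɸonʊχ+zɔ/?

/ɸ/ is a voiceless bilabial fricative. The preceding trigger /q/ is uvular, so /ɸ/ must become uvular as well.
The voiceless uvular fricative is [χ], so /ɸ/ → [χ].
At the second juncture, /z/ likewise becomes [ʁ] adjacent to /χ/.

[βɪʒʊqχonʊχʁɔ]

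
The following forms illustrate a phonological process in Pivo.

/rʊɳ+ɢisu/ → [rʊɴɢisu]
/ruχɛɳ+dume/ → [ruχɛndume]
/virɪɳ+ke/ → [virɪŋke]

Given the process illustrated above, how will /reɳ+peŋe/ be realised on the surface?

The data show regressive place assimilation: /ɳ/ → [ɴ] before /ɢ/; /ɳ/ → [n] before /d/; /ɳ/ → [ŋ] before /k/. In each pair only place changes, matching the following consonant, while manner and voice stay constant.
The rule targets /ɳ/ (voiced retroflex nasal), which sits before the trigger /p/ (bilabial).
The voiced bilabial nasal is [m], so /ɳ/ → [m].

[rempeŋe]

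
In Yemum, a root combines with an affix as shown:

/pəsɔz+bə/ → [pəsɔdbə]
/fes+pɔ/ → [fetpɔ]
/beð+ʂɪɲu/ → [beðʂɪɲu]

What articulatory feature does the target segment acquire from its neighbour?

The segment that alternates is /z/, which surfaces as [d] when adjacent to /b/.
/z/ is a fricative while /b/ is a stop; the output [d] is a stop, matching the trigger — so the feature that spreads is manner.
Checking the remaining alternation: /s/ → [t] before /p/ (fricative → stop, matching a stop) — only manner changes, and always toward the following segment.
No alternation appears in [beðʂɪɲu]: there the adjacent consonants already agree in manner (/ð/ and /ʂ/ are both fricatives), so this form is consistent with the same rule.

manner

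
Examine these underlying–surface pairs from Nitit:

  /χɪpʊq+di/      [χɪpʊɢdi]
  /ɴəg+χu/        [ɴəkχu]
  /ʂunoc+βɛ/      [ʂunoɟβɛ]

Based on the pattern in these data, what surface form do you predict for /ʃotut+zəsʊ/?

The data show regressive voicing assimilation: /q/ → [ɢ] before /d/; /g/ → [k] before /χ/; /c/ → [ɟ] before /β/. In each pair only voicing changes, matching the following consonant, while place and manner stay constant.
The rule targets /t/ (voiceless alveolar stop), which sits before the trigger /z/ (voiced).
A voiced alveolar stop is [d], so the surface segment is [d].

[ʃotudzəsʊ]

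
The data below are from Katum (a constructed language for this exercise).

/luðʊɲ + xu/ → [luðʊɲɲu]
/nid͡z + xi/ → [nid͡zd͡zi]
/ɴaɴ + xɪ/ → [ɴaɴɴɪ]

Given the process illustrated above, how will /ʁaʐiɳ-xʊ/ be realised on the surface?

The data show progressive total assimilation (/x/ → [ɲ] after /ɲ/; /x/ → [d͡z] after /d͡z/; /x/ → [ɴ] after /ɴ/): in every case the target segment becomes identical to its preceding neighbour, copying more than a single feature.
/x/ is the segment targeted by the rule; it sits immediately after /ɳ/, so it assimilates completely and surfaces as [ɳ].

[ʁaʐiɳɳʊ]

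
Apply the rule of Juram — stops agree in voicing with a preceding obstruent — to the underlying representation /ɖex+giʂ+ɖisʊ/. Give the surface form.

The rule targets /g/ (voiced velar stop), which sits after the trigger /x/ (voiceless).
Changing only its voicing to voiceless gives [k] — the voiceless velar stop.
The same rule applies at the second boundary: /ɖ/ → [ʈ] next to /ʂ/.

[ɖexkiʂʈisʊ]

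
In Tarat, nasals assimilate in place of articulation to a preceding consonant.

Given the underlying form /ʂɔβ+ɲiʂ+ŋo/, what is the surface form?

The rule targets /ɲ/ (voiced palatal nasal), which sits after the trigger /β/ (bilabial).
The voiced bilabial nasal is [m], so /ɲ/ → [m].
At the second juncture, /ŋ/ likewise becomes [ɳ] adjacent to /ʂ/.

[ʂɔβmiʂɳo]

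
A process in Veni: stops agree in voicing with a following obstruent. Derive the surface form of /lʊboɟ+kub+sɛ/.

[lʊbockupsɛ]

/ɟ/ is a voiced palatal stop. The following trigger /k/ is voiceless, so /ɟ/ must become voiceless as well.
The voiceless palatal stop is [c], so /ɟ/ → [c].
The same rule applies at the second boundary: /b/ → [p] next to /s/.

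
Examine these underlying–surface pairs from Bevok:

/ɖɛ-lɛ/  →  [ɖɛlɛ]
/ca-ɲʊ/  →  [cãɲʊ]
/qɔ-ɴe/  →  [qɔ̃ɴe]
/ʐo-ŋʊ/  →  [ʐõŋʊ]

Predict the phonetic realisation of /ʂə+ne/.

[ʂə̃ne]

The data show regressive nasality assimilation (vowel nasalisation): /a/ → [ã] before /ɲ/; /ɔ/ → [ɔ̃] before /ɴ/; /o/ → [õ] before /ŋ/ — a vowel is nasalised by an immediately following nasal consonant.
No change occurs in [ɖɛlɛ] because the vowel at the boundary is adjacent to an oral consonant, not a nasal (/ɛ/ next to /l/).
/ə/ sits next to the nasal /n/ and is therefore nasalised to [ə̃].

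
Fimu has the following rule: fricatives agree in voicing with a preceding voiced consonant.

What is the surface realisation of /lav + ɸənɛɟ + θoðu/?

The rule targets /ɸ/ (voiceless bilabial fricative), which sits after the trigger /v/ (voiced).
The voiced bilabial fricative is [β], so /ɸ/ → [β].
The same rule applies at the second boundary: /θ/ → [ð] next to /ɟ/.

[lavβənɛɟðoðu]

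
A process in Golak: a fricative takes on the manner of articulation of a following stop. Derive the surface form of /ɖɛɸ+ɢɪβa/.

[ɖɛpɢɪβa]

/ɸ/ is a voiceless bilabial fricative. The following trigger /ɢ/ is a stop, so /ɸ/ must become a stop as well.
A voiceless bilabial stop is [p], so the surface segment is [p].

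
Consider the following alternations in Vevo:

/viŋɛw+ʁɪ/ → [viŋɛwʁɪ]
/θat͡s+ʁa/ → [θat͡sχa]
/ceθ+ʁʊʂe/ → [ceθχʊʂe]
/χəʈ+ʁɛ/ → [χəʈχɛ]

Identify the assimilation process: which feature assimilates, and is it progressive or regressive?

progressive voicing assimilation

Underlying /ʁ/ is realised as [χ] next to /t͡s/; /t͡s/ itself does not change.
The change voiced → voiceless matches the voicing of the preceding /t͡s/, identifying this as voicing assimilation.
Place and manner are unchanged, so the assimilation is partial, not total.
The other alternating forms pattern the same way: /ʁ/ → [χ] after /θ/ (voiced → voiceless, matching voiceless); /ʁ/ → [χ] after /ʈ/ (voiced → voiceless, matching voiceless) — only voicing changes, and always toward the preceding segment.
No alternation appears in [viŋɛwʁɪ]: there the adjacent consonants already agree in voicing (/ʁ/ and /w/ are both voiced), so this form is consistent with the same rule.
Since the segment that changes follows the conditioning segment, the assimilation is progressive.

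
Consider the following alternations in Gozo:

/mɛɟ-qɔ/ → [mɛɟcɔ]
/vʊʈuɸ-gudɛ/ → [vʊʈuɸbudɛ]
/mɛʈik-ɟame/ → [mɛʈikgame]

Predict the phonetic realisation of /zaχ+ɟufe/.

The data show progressive place assimilation: /q/ → [c] after /ɟ/; /g/ → [b] after /ɸ/; /ɟ/ → [g] after /k/. In each pair only place changes, matching the preceding consonant, while manner and voice stay constant.
The rule targets /ɟ/ (voiced palatal stop), which sits after the trigger /χ/ (uvular).
A voiced uvular stop is [ɢ], so the surface segment is [ɢ].

[zaχɢufe]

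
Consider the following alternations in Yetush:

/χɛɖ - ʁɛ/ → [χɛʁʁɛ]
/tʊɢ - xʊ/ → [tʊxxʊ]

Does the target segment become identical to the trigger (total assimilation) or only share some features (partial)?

total assimilation

The segment that alternates is /ɖ/, which surfaces as [ʁ] when adjacent to /ʁ/.
The output [ʁ] is identical to the trigger /ʁ/ — every feature (place, manner, voicing) has been copied — so this is total assimilation.
The other form behaves the same way: /ɢ/ → [x] before /x/ — in each case the output is a copy of the following consonant.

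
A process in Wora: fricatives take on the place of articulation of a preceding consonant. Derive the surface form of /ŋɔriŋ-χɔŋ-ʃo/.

The rule targets /χ/ (voiceless uvular fricative), which sits after the trigger /ŋ/ (velar).
A voiceless velar fricative is [x], so the surface segment is [x].
The same rule applies at the second boundary: /ʃ/ → [x] next to /ŋ/.

[ŋɔriŋxɔŋxo]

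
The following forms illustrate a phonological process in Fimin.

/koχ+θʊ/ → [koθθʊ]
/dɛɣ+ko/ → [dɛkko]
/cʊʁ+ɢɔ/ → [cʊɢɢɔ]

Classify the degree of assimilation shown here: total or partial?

total assimilation

Comparing underlying and surface forms, /ɣ/ → [k] is the alternation; the neighbouring /k/ is constant.
The output [k] is identical to the trigger /k/ — every feature (place, manner, voicing) has been copied — so this is total assimilation.
The other forms behave the same way: /χ/ → [θ] before /θ/; /ʁ/ → [ɢ] before /ɢ/ — in each case the output is a copy of the following consonant.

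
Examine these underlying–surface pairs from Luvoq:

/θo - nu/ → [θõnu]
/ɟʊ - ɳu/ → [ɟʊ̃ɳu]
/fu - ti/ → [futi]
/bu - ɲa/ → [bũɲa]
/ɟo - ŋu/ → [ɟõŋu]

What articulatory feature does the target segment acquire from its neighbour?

The vowel /o/ surfaces as nasalised [õ] next to the following nasal /n/ — it has acquired the [+nasal] feature of its neighbour.
The other forms show the same pattern: /ʊ/ → [ʊ̃] before /ɳ/; /u/ → [ũ] before /ɲ/; /o/ → [õ] before /ŋ/ — each time a vowel is nasalised next to a following nasal.
No change occurs in [futi] because the vowel at the boundary is adjacent to an oral consonant, not a nasal (/u/ next to /t/).

nasality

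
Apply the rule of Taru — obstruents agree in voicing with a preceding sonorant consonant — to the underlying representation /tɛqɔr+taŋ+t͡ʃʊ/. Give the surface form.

[tɛqɔrdaŋd͡ʒʊ]

/t/ is a voiceless alveolar stop. The preceding trigger /r/ is voiced, so /t/ must become voiced as well.
The voiced alveolar stop is [d], so /t/ → [d].
The same rule applies at the second boundary: /t͡ʃ/ → [d͡ʒ] next to /ŋ/.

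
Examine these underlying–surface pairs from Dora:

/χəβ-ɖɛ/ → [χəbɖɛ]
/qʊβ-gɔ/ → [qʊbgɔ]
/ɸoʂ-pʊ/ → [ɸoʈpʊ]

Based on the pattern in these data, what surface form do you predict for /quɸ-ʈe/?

[qupʈe]

The data show regressive manner assimilation: /β/ → [b] before /ɖ/; /β/ → [b] before /g/; /ʂ/ → [ʈ] before /p/. In each pair only manner changes, matching the following consonant, while place and voice stay constant.
/ɸ/ is a voiceless bilabial fricative. The following trigger /ʈ/ is a stop, so /ɸ/ must become a stop as well.
A voiceless bilabial stop is [p], so the surface segment is [p].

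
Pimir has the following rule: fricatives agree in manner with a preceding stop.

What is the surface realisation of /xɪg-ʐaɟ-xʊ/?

/ʐ/ is a voiced retroflex fricative. The preceding trigger /g/ is a stop, so /ʐ/ must become a stop as well.
Changing only its manner to stop gives [ɖ] — the voiced retroflex stop.
At the second juncture, /x/ likewise becomes [k] adjacent to /ɟ/.

[xɪgɖaɟkʊ]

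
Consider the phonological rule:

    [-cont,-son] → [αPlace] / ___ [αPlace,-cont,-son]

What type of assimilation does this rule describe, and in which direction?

The rule copies the place features (abbreviated [Place]) from the environment onto the target, so the assimilating feature is place.
Since the environment is written after the underscore, the trigger follows the target; the direction is regressive.

regressive place assimilation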